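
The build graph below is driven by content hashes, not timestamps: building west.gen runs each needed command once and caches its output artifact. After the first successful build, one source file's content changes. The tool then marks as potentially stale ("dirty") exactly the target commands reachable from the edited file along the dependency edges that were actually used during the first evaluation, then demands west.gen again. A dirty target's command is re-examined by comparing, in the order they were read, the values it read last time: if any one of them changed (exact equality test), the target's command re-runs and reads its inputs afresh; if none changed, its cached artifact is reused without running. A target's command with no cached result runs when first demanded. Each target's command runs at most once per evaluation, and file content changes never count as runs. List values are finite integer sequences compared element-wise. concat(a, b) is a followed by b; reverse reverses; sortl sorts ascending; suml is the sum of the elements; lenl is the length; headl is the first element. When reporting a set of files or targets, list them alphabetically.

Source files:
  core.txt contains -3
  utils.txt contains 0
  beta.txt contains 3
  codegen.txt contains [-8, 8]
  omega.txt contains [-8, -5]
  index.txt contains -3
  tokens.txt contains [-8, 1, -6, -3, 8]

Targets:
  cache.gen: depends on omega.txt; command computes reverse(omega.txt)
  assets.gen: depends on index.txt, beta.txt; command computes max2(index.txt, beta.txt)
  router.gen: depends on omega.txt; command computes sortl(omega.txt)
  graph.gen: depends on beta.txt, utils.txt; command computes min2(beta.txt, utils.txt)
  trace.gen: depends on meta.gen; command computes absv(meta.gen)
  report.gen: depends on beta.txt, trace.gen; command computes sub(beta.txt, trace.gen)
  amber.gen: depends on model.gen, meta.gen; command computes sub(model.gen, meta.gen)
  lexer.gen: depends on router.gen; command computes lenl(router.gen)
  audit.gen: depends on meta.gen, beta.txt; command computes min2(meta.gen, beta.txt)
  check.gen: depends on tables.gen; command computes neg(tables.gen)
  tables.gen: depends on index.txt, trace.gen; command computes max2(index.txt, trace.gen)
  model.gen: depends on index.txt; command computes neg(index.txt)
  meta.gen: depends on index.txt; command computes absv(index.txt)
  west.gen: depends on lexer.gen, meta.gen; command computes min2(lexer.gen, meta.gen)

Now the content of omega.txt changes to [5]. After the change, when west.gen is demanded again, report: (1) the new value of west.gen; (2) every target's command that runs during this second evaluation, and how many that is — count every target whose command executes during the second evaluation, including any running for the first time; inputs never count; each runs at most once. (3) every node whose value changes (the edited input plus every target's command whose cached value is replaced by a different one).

west.gen now evaluates to 1.
Run set: lexer.gen, router.gen, west.gen (3 run).
Changed values: lexer.gen, omega.txt, router.gen, west.gen.

Initial pass — values computed on the first demand:
  meta.gen = absv(-3) = 3
  router.gen = sortl([-8, -5]) = [-8, -5]
  lexer.gen = lenl([-8, -5]) = 2
  west.gen = min2(2, 3) = 2

Second demand — change propagation:
  router.gen: re-runs because omega.txt [-8, -5]->[5]; new result [5].
  lexer.gen: re-runs because router.gen [-8, -5]->[5]; new result 1.
  west.gen: re-runs because lexer.gen 2->1; new result 1.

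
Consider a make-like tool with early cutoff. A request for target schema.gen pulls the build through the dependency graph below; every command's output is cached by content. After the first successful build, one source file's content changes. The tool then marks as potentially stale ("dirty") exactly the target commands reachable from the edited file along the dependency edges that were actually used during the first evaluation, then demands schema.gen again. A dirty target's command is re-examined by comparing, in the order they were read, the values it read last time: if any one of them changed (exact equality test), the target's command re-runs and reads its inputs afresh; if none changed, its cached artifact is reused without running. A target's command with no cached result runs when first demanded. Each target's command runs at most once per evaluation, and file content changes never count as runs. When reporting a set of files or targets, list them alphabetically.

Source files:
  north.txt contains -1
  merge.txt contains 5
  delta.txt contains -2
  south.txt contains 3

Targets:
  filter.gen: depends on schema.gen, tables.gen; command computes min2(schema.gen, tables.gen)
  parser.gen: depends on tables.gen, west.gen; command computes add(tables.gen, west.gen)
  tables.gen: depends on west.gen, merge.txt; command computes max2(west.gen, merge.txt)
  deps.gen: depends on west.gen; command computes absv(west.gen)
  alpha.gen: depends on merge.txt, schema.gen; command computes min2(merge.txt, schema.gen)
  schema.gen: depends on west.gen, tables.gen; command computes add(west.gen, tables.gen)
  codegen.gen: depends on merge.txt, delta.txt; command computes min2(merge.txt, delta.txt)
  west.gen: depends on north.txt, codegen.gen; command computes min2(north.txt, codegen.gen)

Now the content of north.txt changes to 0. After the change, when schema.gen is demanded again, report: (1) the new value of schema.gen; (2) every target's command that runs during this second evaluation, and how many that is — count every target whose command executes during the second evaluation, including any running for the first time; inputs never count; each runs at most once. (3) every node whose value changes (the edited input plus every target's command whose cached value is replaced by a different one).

Demanding schema.gen again yields 3.
1 target commands run: west.gen.
The nodes whose values change: north.txt.
Note the absorption at west.gen: it re-runs yet its value is the same, leaving the output's value untouched.

First demand of the output computes:
  codegen.gen = min2(5, -2) = -2
  west.gen = min2(-1, -2) = -2
  tables.gen = max2(-2, 5) = 5
  schema.gen = add(-2, 5) = 3

After the edit, cleaning proceeds:
  west.gen: a read changed (north.txt -1->0) — executes, giving -2 — identical to its old value.
  tables.gen: dirty, but its reads are unchanged (west.gen unchanged, merge.txt unchanged); cached 5 stands.
  schema.gen: dirty, but its reads are unchanged (west.gen unchanged, tables.gen unchanged); cached 3 stands.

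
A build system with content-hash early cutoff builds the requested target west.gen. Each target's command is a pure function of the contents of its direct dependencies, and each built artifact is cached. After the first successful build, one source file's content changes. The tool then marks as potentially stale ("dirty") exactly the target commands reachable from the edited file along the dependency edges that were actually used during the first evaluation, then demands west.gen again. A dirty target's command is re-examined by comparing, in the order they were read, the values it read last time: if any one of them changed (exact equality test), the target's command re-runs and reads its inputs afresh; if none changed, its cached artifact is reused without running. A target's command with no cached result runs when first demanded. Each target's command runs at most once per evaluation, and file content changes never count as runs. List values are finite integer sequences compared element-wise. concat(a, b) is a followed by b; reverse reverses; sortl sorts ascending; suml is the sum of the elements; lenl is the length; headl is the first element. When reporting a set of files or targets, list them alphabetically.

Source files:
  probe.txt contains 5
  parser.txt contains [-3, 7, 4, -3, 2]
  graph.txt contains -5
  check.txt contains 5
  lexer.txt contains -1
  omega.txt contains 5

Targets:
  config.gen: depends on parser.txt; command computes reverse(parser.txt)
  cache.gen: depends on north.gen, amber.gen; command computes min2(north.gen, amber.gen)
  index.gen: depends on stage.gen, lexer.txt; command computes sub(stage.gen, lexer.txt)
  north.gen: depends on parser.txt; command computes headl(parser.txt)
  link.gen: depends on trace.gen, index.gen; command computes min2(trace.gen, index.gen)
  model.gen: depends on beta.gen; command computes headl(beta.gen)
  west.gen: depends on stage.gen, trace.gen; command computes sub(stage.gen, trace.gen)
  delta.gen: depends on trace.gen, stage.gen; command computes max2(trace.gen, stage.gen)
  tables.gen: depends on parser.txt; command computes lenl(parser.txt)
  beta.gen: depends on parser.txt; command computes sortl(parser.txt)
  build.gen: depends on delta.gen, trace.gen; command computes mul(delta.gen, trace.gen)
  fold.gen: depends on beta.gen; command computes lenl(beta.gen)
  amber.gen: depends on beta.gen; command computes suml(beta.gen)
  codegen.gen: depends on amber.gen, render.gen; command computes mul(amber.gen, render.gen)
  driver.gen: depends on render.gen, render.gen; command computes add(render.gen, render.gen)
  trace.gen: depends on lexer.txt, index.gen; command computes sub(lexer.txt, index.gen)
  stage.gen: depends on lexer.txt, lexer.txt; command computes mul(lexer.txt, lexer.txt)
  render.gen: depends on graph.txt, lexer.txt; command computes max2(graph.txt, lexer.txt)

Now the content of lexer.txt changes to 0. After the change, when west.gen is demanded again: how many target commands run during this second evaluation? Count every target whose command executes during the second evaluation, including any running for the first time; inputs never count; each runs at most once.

First evaluation (everything demanded from the output):
  stage.gen = mul(-1, -1) = 1
  index.gen = sub(1, -1) = 2
  trace.gen = sub(-1, 2) = -3
  west.gen = sub(1, -3) = 4

Propagation after the edit:
  stage.gen: runs — lexer.txt -1->0; lexer.txt -1->0; result 0.
  index.gen: runs — stage.gen 1->0; lexer.txt -1->0; result 0.
  trace.gen: runs — lexer.txt -1->0; index.gen 2->0; result 0.
  west.gen: runs — stage.gen 1->0; trace.gen -3->0; result 0.

Target commands that run: index.gen, stage.gen, trace.gen, west.gen — 4 in total.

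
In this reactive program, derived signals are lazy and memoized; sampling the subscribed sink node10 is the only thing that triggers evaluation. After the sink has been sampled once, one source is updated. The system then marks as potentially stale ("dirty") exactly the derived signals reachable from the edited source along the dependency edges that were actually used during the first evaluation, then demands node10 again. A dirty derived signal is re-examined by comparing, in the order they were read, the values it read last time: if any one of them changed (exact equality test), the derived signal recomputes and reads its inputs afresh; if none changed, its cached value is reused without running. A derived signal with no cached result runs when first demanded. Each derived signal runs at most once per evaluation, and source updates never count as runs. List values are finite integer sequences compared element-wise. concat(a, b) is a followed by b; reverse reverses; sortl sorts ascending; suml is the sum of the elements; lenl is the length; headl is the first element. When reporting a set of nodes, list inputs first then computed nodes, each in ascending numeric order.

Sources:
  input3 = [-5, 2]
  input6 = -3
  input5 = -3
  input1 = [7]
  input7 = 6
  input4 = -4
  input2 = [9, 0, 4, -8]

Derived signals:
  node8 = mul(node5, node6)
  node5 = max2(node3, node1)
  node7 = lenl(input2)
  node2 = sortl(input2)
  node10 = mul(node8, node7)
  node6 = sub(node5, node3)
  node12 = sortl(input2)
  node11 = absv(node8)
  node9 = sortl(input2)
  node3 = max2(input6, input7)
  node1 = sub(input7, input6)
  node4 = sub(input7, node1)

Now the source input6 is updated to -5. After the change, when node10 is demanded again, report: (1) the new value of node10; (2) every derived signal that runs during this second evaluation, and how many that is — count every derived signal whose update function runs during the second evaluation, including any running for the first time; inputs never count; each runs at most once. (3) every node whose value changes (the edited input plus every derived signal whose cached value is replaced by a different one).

Demanding node10 again yields 220.
6 derived signals run: node1, node3, node5, node6, node8, node10.
The nodes whose values change: input6, node1, node5, node6, node8, node10.

First demand of the output computes:
  node1 = sub(6, -3) = 9
  node3 = max2(-3, 6) = 6
  node5 = max2(6, 9) = 9
  node6 = sub(9, 6) = 3
  node7 = lenl([9, 0, 4, -8]) = 4
  node8 = mul(9, 3) = 27
  node10 = mul(27, 4) = 108

After the edit, cleaning proceeds:
  node1: a read changed (input6 -3->-5) — executes, giving 11.
  node3: a read changed (input6 -3->-5) — executes, giving 6 — identical to its old value.
  node5: a read changed (node1 9->11) — executes, giving 11.
  node6: a read changed (node5 9->11) — executes, giving 5.
  node8: a read changed (node5 9->11; node6 3->5) — executes, giving 55.
  node10: a read changed (node8 27->55) — executes, giving 220.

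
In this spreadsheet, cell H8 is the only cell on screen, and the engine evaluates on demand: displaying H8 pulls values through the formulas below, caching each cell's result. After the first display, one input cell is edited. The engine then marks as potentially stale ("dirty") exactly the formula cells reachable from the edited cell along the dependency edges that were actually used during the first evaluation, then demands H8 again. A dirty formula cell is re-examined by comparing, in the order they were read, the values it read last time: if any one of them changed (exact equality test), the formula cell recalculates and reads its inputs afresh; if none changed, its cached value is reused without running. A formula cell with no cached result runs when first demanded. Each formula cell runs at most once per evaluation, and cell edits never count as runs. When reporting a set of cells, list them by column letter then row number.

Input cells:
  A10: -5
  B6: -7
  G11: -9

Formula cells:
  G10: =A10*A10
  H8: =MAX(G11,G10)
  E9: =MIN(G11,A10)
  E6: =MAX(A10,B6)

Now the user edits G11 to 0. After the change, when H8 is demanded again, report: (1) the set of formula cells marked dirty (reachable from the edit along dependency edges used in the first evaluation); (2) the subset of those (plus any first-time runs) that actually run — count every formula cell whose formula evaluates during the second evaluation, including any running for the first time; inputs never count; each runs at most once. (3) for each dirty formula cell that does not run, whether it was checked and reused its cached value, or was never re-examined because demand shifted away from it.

Dirty set: H8.
Run set: H8 (1 run).
All dirty formula cells ended up running.

Initial pass — values computed on the first demand:
  G10 = -5 * -5 = 25
  H8 = MAX(-9, 25) = 25

Second demand — change propagation:
  H8: re-runs because G11 -9->0; new result 25 (unchanged).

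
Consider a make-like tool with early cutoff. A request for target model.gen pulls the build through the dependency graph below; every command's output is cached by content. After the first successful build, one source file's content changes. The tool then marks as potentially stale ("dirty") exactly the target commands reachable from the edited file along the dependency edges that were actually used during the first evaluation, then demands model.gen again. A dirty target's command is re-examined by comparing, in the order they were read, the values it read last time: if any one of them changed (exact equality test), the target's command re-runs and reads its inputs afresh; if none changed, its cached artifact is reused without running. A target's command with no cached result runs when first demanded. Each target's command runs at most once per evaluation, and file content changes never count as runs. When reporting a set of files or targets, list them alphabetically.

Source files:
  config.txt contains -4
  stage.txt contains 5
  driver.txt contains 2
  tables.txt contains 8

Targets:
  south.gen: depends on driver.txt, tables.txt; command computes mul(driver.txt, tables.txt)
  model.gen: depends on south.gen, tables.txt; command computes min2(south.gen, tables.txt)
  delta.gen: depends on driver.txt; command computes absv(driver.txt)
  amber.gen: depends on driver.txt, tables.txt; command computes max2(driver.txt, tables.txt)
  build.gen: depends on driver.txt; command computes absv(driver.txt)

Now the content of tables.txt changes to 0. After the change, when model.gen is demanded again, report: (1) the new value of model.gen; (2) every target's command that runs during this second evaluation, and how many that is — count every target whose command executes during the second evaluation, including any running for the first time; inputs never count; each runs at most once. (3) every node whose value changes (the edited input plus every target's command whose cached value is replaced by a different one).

Demanding model.gen again yields 0.
2 target commands run: model.gen, south.gen.
The nodes whose values change: model.gen, south.gen, tables.txt.

First demand of the output computes:
  south.gen = mul(2, 8) = 16
  model.gen = min2(16, 8) = 8

After the edit, cleaning proceeds:
  south.gen: a read changed (tables.txt 8->0) — executes, giving 0.
  model.gen: a read changed (south.gen 16->0; tables.txt 8->0) — executes, giving 0.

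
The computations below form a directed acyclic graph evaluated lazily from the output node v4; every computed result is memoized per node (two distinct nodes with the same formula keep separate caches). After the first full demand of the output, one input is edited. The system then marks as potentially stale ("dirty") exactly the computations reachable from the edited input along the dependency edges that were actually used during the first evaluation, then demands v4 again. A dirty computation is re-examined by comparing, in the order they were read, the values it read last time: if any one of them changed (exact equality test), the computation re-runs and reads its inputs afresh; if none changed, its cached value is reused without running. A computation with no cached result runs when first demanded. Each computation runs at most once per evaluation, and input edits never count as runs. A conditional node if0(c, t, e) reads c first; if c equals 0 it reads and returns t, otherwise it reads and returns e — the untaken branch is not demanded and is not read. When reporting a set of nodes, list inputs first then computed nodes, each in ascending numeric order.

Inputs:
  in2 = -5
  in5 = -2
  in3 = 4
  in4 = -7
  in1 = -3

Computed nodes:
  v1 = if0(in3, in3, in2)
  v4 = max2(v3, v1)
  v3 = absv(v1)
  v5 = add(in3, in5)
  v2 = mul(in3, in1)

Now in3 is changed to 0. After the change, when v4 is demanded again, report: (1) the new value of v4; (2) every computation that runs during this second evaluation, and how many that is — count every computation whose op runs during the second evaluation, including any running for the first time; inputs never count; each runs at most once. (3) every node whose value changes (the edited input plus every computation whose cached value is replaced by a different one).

Demanding v4 again yields 0.
3 computations run: v1, v3, v4.
The nodes whose values change: in3, v1, v3, v4.

First demand of the output computes:
  v1 = if0(in3=4 -> else branch in2) = -5
  v3 = absv(-5) = 5
  v4 = max2(5, -5) = 5

After the edit, cleaning proceeds:
  v1: a read changed (in3 4->0) — executes, giving 0.
  v3: a read changed (v1 -5->0) — executes, giving 0.
  v4: a read changed (v3 5->0; v1 -5->0) — executes, giving 0.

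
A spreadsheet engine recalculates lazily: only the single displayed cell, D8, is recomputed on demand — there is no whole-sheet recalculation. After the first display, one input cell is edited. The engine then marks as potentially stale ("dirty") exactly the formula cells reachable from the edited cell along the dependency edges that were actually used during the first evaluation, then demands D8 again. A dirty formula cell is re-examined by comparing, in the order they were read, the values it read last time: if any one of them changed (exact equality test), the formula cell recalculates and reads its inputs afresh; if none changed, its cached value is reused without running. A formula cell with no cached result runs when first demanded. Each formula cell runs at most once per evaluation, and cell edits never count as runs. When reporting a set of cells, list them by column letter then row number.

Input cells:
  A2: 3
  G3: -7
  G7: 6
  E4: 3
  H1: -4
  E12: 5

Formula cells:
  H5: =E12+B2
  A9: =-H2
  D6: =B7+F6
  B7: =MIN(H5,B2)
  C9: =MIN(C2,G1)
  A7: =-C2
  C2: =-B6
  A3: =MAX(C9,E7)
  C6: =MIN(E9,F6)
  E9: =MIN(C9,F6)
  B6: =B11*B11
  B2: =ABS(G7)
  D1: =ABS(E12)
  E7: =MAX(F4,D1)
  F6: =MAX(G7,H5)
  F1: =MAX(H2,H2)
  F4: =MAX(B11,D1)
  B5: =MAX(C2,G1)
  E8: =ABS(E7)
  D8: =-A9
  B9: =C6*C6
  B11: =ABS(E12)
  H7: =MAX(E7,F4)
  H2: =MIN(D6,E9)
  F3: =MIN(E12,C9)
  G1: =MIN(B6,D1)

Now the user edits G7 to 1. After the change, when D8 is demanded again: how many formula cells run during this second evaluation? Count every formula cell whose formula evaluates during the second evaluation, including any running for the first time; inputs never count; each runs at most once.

Formula cells that run: B2, B7, D6, E9, F6, H2, H5 — 7 in total.
Key observation: the cutoff stops propagation at A9 — its inputs' values are unchanged, so it reuses its cache.

First evaluation (everything demanded from the output):
  B2 = ABS(6) = 6
  B11 = ABS(5) = 5
  B6 = 5 * 5 = 25
  C2 = -(25) = -25
  D1 = ABS(5) = 5
  G1 = MIN(25, 5) = 5
  C9 = MIN(-25, 5) = -25
  H5 = 5 + 6 = 11
  B7 = MIN(11, 6) = 6
  F6 = MAX(6, 11) = 11
  D6 = 6 + 11 = 17
  E9 = MIN(-25, 11) = -25
  H2 = MIN(17, -25) = -25
  A9 = -(-25) = 25
  D8 = -(25) = -25

Propagation after the edit:
  B2: runs — G7 6->1; result 1.
  H5: runs — B2 6->1; result 6.
  B7: runs — H5 11->6; B2 6->1; result 1.
  F6: runs — G7 6->1; H5 11->6; result 6.
  D6: runs — B7 6->1; F6 11->6; result 7.
  E9: runs — F6 11->6; result -25 (same value as before).
  H2: runs — D6 17->7; result -25 (same value as before).
  A9: checked — values it read are unchanged (H2 unchanged); reused cached 25 without running.
  D8: checked — values it read are unchanged (A9 unchanged); reused cached -25 without running.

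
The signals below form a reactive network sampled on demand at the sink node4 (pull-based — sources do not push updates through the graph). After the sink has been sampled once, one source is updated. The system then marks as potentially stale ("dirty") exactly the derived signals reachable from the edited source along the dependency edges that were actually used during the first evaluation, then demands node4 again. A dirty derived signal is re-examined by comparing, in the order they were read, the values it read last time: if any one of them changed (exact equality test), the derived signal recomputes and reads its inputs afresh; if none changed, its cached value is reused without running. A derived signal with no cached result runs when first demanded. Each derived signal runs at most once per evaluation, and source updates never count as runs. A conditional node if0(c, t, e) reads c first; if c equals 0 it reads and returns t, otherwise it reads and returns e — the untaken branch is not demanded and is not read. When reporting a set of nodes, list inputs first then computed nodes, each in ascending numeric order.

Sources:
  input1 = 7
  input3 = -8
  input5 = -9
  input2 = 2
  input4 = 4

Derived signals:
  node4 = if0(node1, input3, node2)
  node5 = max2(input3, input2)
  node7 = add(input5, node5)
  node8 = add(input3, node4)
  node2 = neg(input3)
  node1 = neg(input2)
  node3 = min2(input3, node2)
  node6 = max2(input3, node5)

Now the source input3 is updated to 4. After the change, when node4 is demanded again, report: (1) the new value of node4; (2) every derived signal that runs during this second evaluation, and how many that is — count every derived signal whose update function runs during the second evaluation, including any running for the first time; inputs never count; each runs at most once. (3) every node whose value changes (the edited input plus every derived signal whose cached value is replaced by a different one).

Initial pass — values computed on the first demand:
  node1 = neg(2) = -2
  node2 = neg(-8) = 8
  node4 = if0(node1=-2 -> else branch node2) = 8

Second demand — change propagation:
  node2: re-runs because input3 -8->4; new result -4.
  node4: re-runs because node2 8->-4; new result -4.

node4 now evaluates to -4.
Run set: node2, node4 (2 run).
Changed values: input3, node2, node4.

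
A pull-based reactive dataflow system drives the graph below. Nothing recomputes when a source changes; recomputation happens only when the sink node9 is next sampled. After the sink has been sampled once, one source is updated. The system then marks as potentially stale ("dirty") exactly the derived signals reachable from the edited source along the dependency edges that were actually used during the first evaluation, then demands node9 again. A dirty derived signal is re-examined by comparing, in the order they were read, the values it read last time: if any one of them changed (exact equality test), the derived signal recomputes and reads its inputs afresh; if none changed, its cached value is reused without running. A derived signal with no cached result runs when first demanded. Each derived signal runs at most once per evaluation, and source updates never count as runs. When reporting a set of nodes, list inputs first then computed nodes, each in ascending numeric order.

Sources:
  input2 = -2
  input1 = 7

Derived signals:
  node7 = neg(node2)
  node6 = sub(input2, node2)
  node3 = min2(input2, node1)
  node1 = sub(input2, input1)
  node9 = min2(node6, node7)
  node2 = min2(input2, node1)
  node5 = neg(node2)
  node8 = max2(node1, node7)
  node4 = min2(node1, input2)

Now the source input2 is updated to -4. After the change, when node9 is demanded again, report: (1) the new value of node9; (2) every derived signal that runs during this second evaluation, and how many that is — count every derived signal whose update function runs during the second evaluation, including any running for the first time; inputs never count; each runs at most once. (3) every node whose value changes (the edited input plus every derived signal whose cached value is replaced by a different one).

New value of node9: 7.
Derived signals that run: node1, node2, node6, node7, node9 — 5 in total.
Values that change: input2, node1, node2, node7.

First evaluation (everything demanded from the output):
  node1 = sub(-2, 7) = -9
  node2 = min2(-2, -9) = -9
  node6 = sub(-2, -9) = 7
  node7 = neg(-9) = 9
  node9 = min2(7, 9) = 7

Propagation after the edit:
  node1: runs — input2 -2->-4; result -11.
  node2: runs — input2 -2->-4; node1 -9->-11; result -11.
  node6: runs — input2 -2->-4; node2 -9->-11; result 7 (same value as before).
  node7: runs — node2 -9->-11; result 11.
  node9: runs — node7 9->11; result 7 (same value as before).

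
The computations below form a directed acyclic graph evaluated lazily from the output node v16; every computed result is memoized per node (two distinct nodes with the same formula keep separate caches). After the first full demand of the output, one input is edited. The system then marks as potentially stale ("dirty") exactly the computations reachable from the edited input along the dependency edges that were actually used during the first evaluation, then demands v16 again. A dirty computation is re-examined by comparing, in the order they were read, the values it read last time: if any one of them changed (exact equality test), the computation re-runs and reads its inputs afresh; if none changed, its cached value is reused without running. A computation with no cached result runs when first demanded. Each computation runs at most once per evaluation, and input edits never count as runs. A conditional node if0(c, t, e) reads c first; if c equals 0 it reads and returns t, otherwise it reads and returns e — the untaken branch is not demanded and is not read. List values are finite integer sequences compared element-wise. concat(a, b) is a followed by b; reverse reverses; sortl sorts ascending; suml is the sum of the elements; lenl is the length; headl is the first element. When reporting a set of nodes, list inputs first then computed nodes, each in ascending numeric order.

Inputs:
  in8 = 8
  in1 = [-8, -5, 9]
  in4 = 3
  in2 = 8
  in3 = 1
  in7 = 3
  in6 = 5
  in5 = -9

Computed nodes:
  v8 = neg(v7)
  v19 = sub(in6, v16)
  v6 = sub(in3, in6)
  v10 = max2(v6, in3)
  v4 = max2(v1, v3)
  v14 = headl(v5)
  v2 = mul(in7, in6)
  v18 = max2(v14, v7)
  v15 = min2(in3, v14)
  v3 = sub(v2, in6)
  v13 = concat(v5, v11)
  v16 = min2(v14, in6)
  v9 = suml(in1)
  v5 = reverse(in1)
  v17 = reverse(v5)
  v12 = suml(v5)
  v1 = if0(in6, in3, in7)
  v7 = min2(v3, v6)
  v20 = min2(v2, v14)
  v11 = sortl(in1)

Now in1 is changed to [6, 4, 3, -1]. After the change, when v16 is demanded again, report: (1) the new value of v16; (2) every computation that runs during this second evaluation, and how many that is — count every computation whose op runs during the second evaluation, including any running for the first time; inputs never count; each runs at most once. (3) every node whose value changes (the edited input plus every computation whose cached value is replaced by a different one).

Demanding v16 again yields -1.
3 computations run: v5, v14, v16.
The nodes whose values change: in1, v5, v14, v16.

First demand of the output computes:
  v5 = reverse([-8, -5, 9]) = [9, -5, -8]
  v14 = headl([9, -5, -8]) = 9
  v16 = min2(9, 5) = 5

After the edit, cleaning proceeds:
  v5: a read changed (in1 [-8, -5, 9]->[6, 4, 3, -1]) — executes, giving [-1, 3, 4, 6].
  v14: a read changed (v5 [9, -5, -8]->[-1, 3, 4, 6]) — executes, giving -1.
  v16: a read changed (v14 9->-1) — executes, giving -1.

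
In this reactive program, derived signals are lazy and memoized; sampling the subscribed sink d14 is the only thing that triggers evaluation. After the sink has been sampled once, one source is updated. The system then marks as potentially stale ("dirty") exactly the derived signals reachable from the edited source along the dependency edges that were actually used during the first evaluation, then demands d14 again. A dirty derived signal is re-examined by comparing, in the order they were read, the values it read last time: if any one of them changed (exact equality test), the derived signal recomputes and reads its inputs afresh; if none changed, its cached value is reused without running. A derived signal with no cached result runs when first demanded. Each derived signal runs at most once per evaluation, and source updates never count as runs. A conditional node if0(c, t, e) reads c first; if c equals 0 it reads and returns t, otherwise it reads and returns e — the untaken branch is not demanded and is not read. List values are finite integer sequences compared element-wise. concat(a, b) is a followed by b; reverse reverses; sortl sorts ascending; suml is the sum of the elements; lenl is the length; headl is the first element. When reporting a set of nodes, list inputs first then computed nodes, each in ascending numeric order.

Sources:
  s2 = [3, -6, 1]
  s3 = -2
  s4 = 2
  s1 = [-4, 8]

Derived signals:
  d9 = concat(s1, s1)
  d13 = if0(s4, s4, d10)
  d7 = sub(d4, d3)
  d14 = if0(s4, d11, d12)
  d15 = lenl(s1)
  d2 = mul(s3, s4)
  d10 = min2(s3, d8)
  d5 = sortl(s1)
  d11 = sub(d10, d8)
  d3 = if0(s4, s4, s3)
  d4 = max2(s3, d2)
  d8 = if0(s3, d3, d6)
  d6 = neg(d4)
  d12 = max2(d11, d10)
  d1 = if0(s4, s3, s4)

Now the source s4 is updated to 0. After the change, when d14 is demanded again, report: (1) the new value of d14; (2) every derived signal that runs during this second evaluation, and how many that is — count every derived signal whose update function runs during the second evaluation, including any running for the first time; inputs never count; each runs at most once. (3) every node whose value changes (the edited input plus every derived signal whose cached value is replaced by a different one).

First demand of the output computes:
  d2 = mul(-2, 2) = -4
  d4 = max2(-2, -4) = -2
  d6 = neg(-2) = 2
  d8 = if0(s3=-2 -> else branch d6) = 2
  d10 = min2(-2, 2) = -2
  d11 = sub(-2, 2) = -4
  d12 = max2(-4, -2) = -2
  d14 = if0(s4=2 -> else branch d12) = -2

After the edit, cleaning proceeds:
  d2: a read changed (s4 2->0) — executes, giving 0.
  d4: a read changed (d2 -4->0) — executes, giving 0.
  d6: a read changed (d4 -2->0) — executes, giving 0.
  d8: a read changed (d6 2->0) — executes, giving 0.
  d10: a read changed (d8 2->0) — executes, giving -2 — identical to its old value.
  d11: a read changed (d8 2->0) — executes, giving -2.
  d12: stays stale; no demand reaches it after the flip.
  d14: a read changed (s4 2->0) — executes, giving -2 — identical to its old value.

Note the branch switch — demand abandons d12, which is never re-examined.

Demanding d14 again yields -2.
7 derived signals run: d2, d4, d6, d8, d10, d11, d14.
The nodes whose values change: s4, d2, d4, d6, d8, d11.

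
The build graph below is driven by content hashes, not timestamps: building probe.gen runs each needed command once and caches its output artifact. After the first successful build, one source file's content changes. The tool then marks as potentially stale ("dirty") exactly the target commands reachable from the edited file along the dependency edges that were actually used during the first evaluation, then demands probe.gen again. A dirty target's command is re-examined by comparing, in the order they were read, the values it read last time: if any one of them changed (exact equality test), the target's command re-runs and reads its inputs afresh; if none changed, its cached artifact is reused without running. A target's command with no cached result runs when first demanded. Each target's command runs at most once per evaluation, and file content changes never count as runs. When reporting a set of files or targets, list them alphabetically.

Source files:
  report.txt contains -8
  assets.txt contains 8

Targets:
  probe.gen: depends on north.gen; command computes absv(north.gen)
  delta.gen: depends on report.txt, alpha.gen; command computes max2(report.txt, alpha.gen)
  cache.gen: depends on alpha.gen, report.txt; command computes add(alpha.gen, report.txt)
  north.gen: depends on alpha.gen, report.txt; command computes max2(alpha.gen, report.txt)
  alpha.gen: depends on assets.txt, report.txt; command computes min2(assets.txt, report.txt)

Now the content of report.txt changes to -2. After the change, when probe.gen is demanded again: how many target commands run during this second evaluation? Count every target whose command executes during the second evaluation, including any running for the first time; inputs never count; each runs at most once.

Run set: alpha.gen, north.gen, probe.gen (3 run).

Initial pass — values computed on the first demand:
  alpha.gen = min2(8, -8) = -8
  north.gen = max2(-8, -8) = -8
  probe.gen = absv(-8) = 8

Second demand — change propagation:
  alpha.gen: re-runs because report.txt -8->-2; new result -2.
  north.gen: re-runs because alpha.gen -8->-2; report.txt -8->-2; new result -2.
  probe.gen: re-runs because north.gen -8->-2; new result 2.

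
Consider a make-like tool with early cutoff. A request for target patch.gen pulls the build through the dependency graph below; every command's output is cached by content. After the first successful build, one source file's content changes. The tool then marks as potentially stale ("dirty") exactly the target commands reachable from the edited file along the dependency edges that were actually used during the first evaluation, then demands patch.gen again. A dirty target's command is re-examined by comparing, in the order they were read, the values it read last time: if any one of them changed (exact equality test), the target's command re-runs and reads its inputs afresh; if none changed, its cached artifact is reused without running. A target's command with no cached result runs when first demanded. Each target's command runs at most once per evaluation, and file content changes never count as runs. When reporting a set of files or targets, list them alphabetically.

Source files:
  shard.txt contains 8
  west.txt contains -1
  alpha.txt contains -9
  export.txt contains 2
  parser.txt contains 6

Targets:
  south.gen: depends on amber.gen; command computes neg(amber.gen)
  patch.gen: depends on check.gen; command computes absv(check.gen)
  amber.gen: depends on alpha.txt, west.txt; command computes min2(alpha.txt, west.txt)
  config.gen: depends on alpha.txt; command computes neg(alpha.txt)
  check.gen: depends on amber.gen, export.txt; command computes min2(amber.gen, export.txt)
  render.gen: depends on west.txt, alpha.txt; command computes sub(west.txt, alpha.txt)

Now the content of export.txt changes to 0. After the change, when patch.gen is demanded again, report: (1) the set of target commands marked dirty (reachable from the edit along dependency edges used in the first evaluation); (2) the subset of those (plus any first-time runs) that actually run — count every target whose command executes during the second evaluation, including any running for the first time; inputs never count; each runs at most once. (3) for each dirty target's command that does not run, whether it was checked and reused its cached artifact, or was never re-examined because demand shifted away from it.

First demand of the output computes:
  amber.gen = min2(-9, -1) = -9
  check.gen = min2(-9, 2) = -9
  patch.gen = absv(-9) = 9

After the edit, cleaning proceeds:
  check.gen: a read changed (export.txt 2->0) — executes, giving -9 — identical to its old value.
  patch.gen: dirty, but its reads are unchanged (check.gen unchanged); cached 9 stands.

Note the absorption at check.gen: it re-runs yet its value is the same, leaving the output's value untouched.

The edit dirties: check.gen, patch.gen.
1 target commands run: check.gen.
Cache hits after checking: patch.gen.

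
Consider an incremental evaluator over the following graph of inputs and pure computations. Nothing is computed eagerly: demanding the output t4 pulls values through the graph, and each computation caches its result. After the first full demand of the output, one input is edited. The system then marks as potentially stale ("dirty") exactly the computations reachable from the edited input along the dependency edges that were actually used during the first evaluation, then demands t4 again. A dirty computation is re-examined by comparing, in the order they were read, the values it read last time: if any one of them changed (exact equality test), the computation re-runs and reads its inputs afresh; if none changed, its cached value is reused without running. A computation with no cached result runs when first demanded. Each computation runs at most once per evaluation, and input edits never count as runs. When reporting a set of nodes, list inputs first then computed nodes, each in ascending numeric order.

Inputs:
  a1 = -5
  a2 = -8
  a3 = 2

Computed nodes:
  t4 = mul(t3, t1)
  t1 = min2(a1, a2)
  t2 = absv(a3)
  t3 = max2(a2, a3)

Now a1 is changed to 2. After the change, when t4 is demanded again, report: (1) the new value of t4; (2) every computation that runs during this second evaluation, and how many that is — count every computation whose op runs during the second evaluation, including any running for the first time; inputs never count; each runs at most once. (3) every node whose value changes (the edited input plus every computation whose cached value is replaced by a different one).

Initial pass — values computed on the first demand:
  t1 = min2(-5, -8) = -8
  t3 = max2(-8, 2) = 2
  t4 = mul(2, -8) = -16

Second demand — change propagation:
  t1: re-runs because a1 -5->2; new result -8 (unchanged).
  t4: re-examined; everything it read last time is the same (t3 unchanged, t1 unchanged) — cache -16 kept, no run.

The important point: t1 recomputes to an identical value, and the output ends up unchanged.

t4 now evaluates to -16.
Run set: t1 (1 run).
Changed values: a1.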